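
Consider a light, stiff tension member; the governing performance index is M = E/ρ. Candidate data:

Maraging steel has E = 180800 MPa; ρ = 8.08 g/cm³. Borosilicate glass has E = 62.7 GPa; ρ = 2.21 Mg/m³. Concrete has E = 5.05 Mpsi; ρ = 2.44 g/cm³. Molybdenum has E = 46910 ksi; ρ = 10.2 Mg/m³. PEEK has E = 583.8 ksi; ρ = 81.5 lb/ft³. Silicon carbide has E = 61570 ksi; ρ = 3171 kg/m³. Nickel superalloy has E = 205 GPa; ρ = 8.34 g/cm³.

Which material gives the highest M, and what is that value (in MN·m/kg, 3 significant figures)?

Convert each candidate to consistent units, then evaluate M:
  maraging steel: E = 180.8 GPa, ρ = 8080 kg/m³
  borosilicate glass: E = 62.70 GPa, ρ = 2210 kg/m³
  concrete: E = 34.82 GPa, ρ = 2440 kg/m³
  molybdenum: E = 323.4 GPa, ρ = 10200 kg/m³
  PEEK: E = 4.025 GPa, ρ = 1306 kg/m³
  silicon carbide: E = 424.5 GPa, ρ = 3171 kg/m³
  nickel superalloy: E = 205.0 GPa, ρ = 8340 kg/m³
  silicon carbide: M = 134 MN·m/kg
  molybdenum: M = 31.7 MN·m/kg
  borosilicate glass: M = 28.4 MN·m/kg
  nickel superalloy: M = 24.6 MN·m/kg
  maraging steel: M = 22.4 MN·m/kg
  concrete: M = 14.3 MN·m/kg
  PEEK: M = 3.08 MN·m/kg
Highest index: silicon carbide.

silicon carbide, M = 134 MN·m/kg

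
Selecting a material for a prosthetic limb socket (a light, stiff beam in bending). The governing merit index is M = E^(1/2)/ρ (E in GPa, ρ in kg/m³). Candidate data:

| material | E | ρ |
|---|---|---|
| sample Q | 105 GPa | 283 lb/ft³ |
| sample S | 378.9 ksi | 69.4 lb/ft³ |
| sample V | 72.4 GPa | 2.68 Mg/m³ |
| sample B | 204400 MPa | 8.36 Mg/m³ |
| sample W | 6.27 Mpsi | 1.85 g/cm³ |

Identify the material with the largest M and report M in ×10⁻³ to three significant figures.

sample W, M = 3.55×10⁻³

Putting every candidate on a common basis:
  sample Q: E = 105.0 GPa, ρ = 4533 kg/m³
  sample S: E = 2.612 GPa, ρ = 1112 kg/m³
  sample V: E = 72.40 GPa, ρ = 2680 kg/m³
  sample B: E = 204.4 GPa, ρ = 8360 kg/m³
  sample W: E = 43.23 GPa, ρ = 1850 kg/m³
  sample W: M = 3.55×10⁻³
  sample V: M = 3.17×10⁻³
  sample Q: M = 2.26×10⁻³
  sample B: M = 1.71×10⁻³
  sample S: M = 1.45×10⁻³
Highest index: sample W.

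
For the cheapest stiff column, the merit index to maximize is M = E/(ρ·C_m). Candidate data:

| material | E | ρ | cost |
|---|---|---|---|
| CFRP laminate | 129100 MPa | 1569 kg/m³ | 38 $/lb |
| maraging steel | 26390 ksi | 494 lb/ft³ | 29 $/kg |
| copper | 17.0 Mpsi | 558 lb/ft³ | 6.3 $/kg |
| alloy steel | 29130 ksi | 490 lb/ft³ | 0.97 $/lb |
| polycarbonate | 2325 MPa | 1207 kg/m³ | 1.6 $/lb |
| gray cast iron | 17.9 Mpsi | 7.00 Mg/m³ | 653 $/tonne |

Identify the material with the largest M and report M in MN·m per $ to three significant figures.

Putting every candidate on a common basis:
  CFRP laminate: E = 129.1 GPa, ρ = 1569 kg/m³, cost = 83.77 $/kg
  maraging steel: E = 182.0 GPa, ρ = 7913 kg/m³, cost = 29.00 $/kg
  copper: E = 117.2 GPa, ρ = 8938 kg/m³, cost = 6.300 $/kg
  alloy steel: E = 200.8 GPa, ρ = 7849 kg/m³, cost = 2.138 $/kg
  polycarbonate: E = 2.325 GPa, ρ = 1207 kg/m³, cost = 3.527 $/kg
  gray cast iron: E = 123.4 GPa, ρ = 7000 kg/m³, cost = 0.6530 $/kg
  gray cast iron: M = 27.0 MN·m per $
  alloy steel: M = 12.0 MN·m per $
  copper: M = 2.08 MN·m per $
  CFRP laminate: M = 0.982 MN·m per $
  maraging steel: M = 0.793 MN·m per $
  polycarbonate: M = 0.546 MN·m per $
Gray cast iron ranks first.

gray cast iron, M = 27.0 MN·m per $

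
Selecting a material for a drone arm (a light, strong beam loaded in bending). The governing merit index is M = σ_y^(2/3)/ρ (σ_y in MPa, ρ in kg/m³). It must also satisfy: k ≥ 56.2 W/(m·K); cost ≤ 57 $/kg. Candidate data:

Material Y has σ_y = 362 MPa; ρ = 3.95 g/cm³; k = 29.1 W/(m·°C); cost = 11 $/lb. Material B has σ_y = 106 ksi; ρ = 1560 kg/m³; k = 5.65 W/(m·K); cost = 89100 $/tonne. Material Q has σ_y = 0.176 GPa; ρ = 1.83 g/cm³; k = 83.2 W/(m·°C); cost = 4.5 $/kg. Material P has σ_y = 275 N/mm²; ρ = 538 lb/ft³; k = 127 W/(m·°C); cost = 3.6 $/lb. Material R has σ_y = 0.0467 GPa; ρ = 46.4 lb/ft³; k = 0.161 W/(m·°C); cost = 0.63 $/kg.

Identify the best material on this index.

Screen on constraints: k ≥ 56.2 W/(m·K); cost ≤ 57 $/kg. Survivors: material Q, material P.
Putting every candidate on a common basis:
  material Q: σ_y = 176.0 MPa, ρ = 1830 kg/m³
  material P: σ_y = 275.0 MPa, ρ = 8618 kg/m³
  material Q: M = 17.2×10⁻³
  material P: M = 4.91×10⁻³
Highest index: material Q.

material Q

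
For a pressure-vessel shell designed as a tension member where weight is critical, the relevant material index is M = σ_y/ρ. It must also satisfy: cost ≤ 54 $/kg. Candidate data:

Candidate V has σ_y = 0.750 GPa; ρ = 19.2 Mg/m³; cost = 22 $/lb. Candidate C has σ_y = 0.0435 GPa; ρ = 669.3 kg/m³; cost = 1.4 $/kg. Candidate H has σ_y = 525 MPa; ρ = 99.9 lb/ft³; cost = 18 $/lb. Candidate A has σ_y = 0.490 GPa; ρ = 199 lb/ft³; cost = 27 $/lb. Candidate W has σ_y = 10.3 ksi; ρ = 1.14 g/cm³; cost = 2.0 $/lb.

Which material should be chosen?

candidate H

Screen on constraints: cost ≤ 54 $/kg. Survivors: candidate V, candidate C, candidate H, candidate W.
After converting to SI:
  candidate V: σ_y = 750.0 MPa, ρ = 19200 kg/m³
  candidate C: σ_y = 43.50 MPa, ρ = 669.3 kg/m³
  candidate H: σ_y = 525.0 MPa, ρ = 1600 kg/m³
  candidate W: σ_y = 71.02 MPa, ρ = 1140 kg/m³
  candidate H: M = 328 kN·m/kg
  candidate C: M = 65.0 kN·m/kg
  candidate W: M = 62.3 kN·m/kg
  candidate V: M = 39.1 kN·m/kg
The maximum is for candidate H.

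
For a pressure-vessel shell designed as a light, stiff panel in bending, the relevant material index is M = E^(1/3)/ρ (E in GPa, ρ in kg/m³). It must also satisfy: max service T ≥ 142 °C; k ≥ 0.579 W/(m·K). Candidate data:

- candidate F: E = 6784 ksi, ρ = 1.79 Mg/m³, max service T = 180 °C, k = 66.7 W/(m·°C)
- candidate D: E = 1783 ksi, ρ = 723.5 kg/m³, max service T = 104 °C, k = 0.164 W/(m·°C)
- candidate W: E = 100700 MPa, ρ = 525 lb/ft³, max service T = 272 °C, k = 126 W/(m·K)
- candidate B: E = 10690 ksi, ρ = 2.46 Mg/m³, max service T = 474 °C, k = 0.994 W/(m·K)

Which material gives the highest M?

candidate F

Screen on constraints: max service T ≥ 142 °C; k ≥ 0.579 W/(m·K). Survivors: candidate F, candidate W, candidate B.
Convert each candidate to consistent units, then evaluate M:
  candidate F: E = 46.77 GPa, ρ = 1790 kg/m³
  candidate W: E = 100.7 GPa, ρ = 8410 kg/m³
  candidate B: E = 73.70 GPa, ρ = 2460 kg/m³
  candidate F: M = 2.01×10⁻³
  candidate B: M = 1.70×10⁻³
  candidate W: M = 0.553×10⁻³
Candidate F has the largest M.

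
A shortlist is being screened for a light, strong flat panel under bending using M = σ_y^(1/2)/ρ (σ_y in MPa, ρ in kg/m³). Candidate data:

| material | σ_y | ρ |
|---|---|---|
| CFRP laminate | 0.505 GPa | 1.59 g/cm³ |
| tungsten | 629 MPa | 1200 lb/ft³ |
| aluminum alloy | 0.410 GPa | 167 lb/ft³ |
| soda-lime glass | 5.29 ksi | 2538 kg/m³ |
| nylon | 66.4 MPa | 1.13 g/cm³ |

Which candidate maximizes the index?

CFRP laminate

In SI units:
  CFRP laminate: σ_y = 505.0 MPa, ρ = 1590 kg/m³
  tungsten: σ_y = 629.0 MPa, ρ = 19220 kg/m³
  aluminum alloy: σ_y = 410.0 MPa, ρ = 2675 kg/m³
  soda-lime glass: σ_y = 36.47 MPa, ρ = 2538 kg/m³
  nylon: σ_y = 66.40 MPa, ρ = 1130 kg/m³
  CFRP laminate: M = 14.1×10⁻³
  aluminum alloy: M = 7.57×10⁻³
  nylon: M = 7.21×10⁻³
  soda-lime glass: M = 2.38×10⁻³
  tungsten: M = 1.30×10⁻³
CFRP laminate has the largest M.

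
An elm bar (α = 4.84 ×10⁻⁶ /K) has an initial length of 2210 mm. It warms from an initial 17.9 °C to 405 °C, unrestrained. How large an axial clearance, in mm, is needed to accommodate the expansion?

4.14 mm

ΔT = 405 − 17.9 = 387.1 K.
ΔL = α·L₀·ΔT = 4.84×10⁻⁶ × 2210 mm × 387.1 K = 4.14 mm.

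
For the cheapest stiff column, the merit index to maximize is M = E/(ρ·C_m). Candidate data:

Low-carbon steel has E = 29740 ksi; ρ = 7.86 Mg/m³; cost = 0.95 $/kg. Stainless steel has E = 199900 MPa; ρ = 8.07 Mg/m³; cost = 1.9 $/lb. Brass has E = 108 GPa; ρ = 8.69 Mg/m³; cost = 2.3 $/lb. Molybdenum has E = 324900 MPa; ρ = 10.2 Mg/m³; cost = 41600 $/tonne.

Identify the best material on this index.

low-carbon steel

Putting every candidate on a common basis:
  low-carbon steel: E = 205.1 GPa, ρ = 7860 kg/m³, cost = 0.9500 $/kg
  stainless steel: E = 199.9 GPa, ρ = 8070 kg/m³, cost = 4.189 $/kg
  brass: E = 108.0 GPa, ρ = 8690 kg/m³, cost = 5.071 $/kg
  molybdenum: E = 324.9 GPa, ρ = 10200 kg/m³, cost = 41.60 $/kg
  low-carbon steel: M = 27.5 MN·m per $
  stainless steel: M = 5.91 MN·m per $
  brass: M = 2.45 MN·m per $
  molybdenum: M = 0.766 MN·m per $
Low-carbon steel has the largest M.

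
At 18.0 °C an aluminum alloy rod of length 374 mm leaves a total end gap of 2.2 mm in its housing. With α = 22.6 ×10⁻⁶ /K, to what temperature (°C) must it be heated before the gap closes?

α·L₀·ΔT = 2.2 mm ⇒ ΔT = 2.2 / (22.6×10⁻⁶ × 374.0) = 260.3 K.
T = 18.0 + 260.3 = 278.3 °C.

278 °C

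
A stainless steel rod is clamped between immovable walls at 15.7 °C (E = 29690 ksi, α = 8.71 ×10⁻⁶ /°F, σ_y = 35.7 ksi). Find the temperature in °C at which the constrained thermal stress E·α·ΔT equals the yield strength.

E = 29690 ksi = 204.7 GPa.
α = 8.71×10⁻⁶/°F × 9/5 = 15.7×10⁻⁶/K.
σ_y = 35.7 ksi = 246.1 MPa.
E·α·ΔT = 246.1 MPa ⇒ ΔT = 246.1 / (204.7×10³ × 15.7×10⁻⁶) = 76.70 K.
T = 15.7 + 76.70 = 92.40 °C.

92.4 °C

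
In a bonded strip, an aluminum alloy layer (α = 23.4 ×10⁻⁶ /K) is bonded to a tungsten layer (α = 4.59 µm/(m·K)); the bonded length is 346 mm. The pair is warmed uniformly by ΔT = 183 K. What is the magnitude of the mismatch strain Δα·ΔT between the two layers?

Δα = |23.4 − 4.59|×10⁻⁶/K = 18.8×10⁻⁶/K.
Mismatch strain = Δα·ΔT = 18.8×10⁻⁶ × 183.0 = 3.44×10⁻³.

3.44×10⁻³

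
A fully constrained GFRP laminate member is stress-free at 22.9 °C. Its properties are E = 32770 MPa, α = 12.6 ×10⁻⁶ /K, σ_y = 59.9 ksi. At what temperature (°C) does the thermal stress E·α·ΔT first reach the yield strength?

1020 °C

E = 32770 MPa = 32.77 GPa.
σ_y = 59.9 ksi = 413.0 MPa.
E·α·ΔT = 413.0 MPa ⇒ ΔT = 413.0 / (32.77×10³ × 12.6×10⁻⁶) = 1000 K.
T = 22.9 + 1000 = 1023 °C.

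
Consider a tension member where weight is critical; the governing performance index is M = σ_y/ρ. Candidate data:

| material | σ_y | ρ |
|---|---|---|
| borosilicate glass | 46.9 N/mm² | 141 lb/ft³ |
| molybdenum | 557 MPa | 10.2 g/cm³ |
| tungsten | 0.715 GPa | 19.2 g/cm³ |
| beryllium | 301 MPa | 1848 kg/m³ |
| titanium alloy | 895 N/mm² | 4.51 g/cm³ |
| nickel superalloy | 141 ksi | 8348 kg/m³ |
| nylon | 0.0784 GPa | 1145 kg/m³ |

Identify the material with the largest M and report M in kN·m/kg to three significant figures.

titanium alloy, M = 198 kN·m/kg

Convert each candidate to consistent units, then evaluate M:
  borosilicate glass: σ_y = 46.90 MPa, ρ = 2259 kg/m³
  molybdenum: σ_y = 557.0 MPa, ρ = 10200 kg/m³
  tungsten: σ_y = 715.0 MPa, ρ = 19200 kg/m³
  beryllium: σ_y = 301.0 MPa, ρ = 1848 kg/m³
  titanium alloy: σ_y = 895.0 MPa, ρ = 4510 kg/m³
  nickel superalloy: σ_y = 972.2 MPa, ρ = 8348 kg/m³
  nylon: σ_y = 78.40 MPa, ρ = 1145 kg/m³
  titanium alloy: M = 198 kN·m/kg
  beryllium: M = 163 kN·m/kg
  nickel superalloy: M = 116 kN·m/kg
  nylon: M = 68.5 kN·m/kg
  molybdenum: M = 54.6 kN·m/kg
  tungsten: M = 37.2 kN·m/kg
  borosilicate glass: M = 20.8 kN·m/kg
The maximum is for titanium alloy.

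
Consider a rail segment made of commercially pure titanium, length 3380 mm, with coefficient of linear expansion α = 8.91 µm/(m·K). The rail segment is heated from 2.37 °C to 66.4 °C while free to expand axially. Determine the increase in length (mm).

ΔT = 66.4 − 2.37 = 64.03 K.
ΔL = α·L₀·ΔT = 8.91×10⁻⁶ × 3380 mm × 64.03 K = 1.93 mm.

1.93 mm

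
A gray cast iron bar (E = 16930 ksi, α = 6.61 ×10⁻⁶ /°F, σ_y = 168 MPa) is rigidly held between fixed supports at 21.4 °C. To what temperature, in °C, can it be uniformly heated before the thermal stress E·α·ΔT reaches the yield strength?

142 °C

E = 16930 ksi = 116.7 GPa.
α = 6.61×10⁻⁶/°F × 9/5 = 11.9×10⁻⁶/K.
E·α·ΔT = 168.0 MPa ⇒ ΔT = 168.0 / (116.7×10³ × 11.9×10⁻⁶) = 121.0 K.
T = 21.4 + 121.0 = 142.4 °C.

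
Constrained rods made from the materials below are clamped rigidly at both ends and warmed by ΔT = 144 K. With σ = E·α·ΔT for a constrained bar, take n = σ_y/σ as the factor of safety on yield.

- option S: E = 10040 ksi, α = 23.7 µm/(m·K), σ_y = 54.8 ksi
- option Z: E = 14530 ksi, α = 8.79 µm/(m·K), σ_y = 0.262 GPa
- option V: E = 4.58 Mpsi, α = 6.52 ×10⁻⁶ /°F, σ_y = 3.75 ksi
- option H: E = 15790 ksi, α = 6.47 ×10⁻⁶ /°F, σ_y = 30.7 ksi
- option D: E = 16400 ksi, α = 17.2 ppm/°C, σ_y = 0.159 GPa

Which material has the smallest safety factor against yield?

option V

With everything in SI (GPa, ×10⁻⁶/K, MPa):
  option S: E = 69.22, α = 23.7, σ_y = 377.8 → σ = 236 MPa, n = 1.60
  option Z: E = 100.2, α = 8.79, σ_y = 262.0 → σ = 127 MPa, n = 2.07
  option V: E = 31.58, α = 11.7, σ_y = 25.86 → σ = 53.4 MPa, n = 0.484
  option H: E = 108.9, α = 11.6, σ_y = 211.7 → σ = 183 MPa, n = 1.16
  option D: E = 113.1, α = 17.2, σ_y = 159.0 → σ = 280 MPa, n = 0.568
Option V has the lowest safety factor, n = 0.484.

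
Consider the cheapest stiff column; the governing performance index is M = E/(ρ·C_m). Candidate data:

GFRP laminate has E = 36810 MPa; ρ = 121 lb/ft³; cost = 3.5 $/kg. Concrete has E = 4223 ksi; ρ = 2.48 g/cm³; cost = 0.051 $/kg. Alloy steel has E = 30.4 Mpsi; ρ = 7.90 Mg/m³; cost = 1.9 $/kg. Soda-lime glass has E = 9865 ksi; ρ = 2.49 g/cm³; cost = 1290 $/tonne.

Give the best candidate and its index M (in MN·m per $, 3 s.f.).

concrete, M = 230 MN·m per $

In SI units:
  GFRP laminate: E = 36.81 GPa, ρ = 1938 kg/m³, cost = 3.500 $/kg
  concrete: E = 29.12 GPa, ρ = 2480 kg/m³, cost = 0.05100 $/kg
  alloy steel: E = 209.6 GPa, ρ = 7900 kg/m³, cost = 1.900 $/kg
  soda-lime glass: E = 68.02 GPa, ρ = 2490 kg/m³, cost = 1.290 $/kg
  concrete: M = 230 MN·m per $
  soda-lime glass: M = 21.2 MN·m per $
  alloy steel: M = 14.0 MN·m per $
  GFRP laminate: M = 5.43 MN·m per $
Highest index: concrete.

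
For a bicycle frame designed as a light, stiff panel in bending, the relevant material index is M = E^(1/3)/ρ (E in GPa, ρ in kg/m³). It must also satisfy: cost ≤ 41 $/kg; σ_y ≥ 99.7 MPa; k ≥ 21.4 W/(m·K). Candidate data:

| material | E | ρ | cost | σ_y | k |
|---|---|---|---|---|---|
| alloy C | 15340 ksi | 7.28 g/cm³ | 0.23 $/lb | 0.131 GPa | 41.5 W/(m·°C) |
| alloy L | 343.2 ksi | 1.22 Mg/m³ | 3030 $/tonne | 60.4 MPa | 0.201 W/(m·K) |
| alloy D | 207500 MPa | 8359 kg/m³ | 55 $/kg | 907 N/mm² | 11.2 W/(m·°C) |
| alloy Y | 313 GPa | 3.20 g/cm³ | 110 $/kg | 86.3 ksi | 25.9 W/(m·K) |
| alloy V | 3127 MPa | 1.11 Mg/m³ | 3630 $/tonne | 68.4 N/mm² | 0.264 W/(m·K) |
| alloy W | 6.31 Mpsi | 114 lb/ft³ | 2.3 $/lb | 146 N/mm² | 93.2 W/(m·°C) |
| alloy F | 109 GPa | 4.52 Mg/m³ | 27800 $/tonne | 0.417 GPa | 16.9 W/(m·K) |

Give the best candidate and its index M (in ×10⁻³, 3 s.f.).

alloy W, M = 1.93×10⁻³

Screen on constraints: cost ≤ 41 $/kg; σ_y ≥ 99.7 MPa; k ≥ 21.4 W/(m·K). Survivors: alloy C, alloy W.
Putting every candidate on a common basis:
  alloy C: E = 105.8 GPa, ρ = 7280 kg/m³
  alloy W: E = 43.51 GPa, ρ = 1826 kg/m³
  alloy W: M = 1.93×10⁻³
  alloy C: M = 0.650×10⁻³
Alloy W ranks first.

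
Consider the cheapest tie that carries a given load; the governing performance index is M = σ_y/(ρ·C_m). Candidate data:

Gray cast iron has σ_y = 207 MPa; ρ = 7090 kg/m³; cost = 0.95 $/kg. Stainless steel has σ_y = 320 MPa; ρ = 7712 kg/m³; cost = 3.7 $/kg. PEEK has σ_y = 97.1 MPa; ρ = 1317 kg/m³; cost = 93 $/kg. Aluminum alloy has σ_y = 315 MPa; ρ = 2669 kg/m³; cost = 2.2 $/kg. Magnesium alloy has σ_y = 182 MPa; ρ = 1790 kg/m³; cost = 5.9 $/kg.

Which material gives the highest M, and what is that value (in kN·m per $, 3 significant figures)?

Per-candidate index values:
  aluminum alloy: M = 53.6 kN·m per $
  gray cast iron: M = 30.7 kN·m per $
  magnesium alloy: M = 17.2 kN·m per $
  stainless steel: M = 11.2 kN·m per $
  PEEK: M = 0.793 kN·m per $
The maximum is for aluminum alloy.

aluminum alloy, M = 53.6 kN·m per $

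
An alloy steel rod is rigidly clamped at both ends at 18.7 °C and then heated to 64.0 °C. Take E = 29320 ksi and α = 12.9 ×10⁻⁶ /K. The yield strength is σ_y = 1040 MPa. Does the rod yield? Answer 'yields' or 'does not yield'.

E = 29320 ksi = 202.2 GPa.
ΔT = 45.30 K. Constrained thermal stress σ = E·α·ΔT = 202.2×10³ MPa × 12.9×10⁻⁶ × 45.30 = 118 MPa (compressive).
Compare to σ_y = 1040 MPa: σ < σ_y, so it does not yield.

does not yield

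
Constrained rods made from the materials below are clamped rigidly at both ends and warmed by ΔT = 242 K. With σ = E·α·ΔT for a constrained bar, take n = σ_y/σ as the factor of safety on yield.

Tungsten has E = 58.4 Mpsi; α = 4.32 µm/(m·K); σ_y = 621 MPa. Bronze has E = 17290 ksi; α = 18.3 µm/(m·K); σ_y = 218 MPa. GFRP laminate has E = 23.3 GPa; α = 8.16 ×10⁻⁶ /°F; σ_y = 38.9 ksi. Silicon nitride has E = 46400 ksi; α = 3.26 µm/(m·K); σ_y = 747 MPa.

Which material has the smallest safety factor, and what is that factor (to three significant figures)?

In consistent units (E in GPa, α in ×10⁻⁶/K, σ_y in MPa):
  tungsten: E = 402.7, α = 4.32, σ_y = 621.0 → σ = 421 MPa, n = 1.48
  bronze: E = 119.2, α = 18.3, σ_y = 218.0 → σ = 528 MPa, n = 0.413
  GFRP laminate: E = 23.30, α = 14.7, σ_y = 268.2 → σ = 82.8 MPa, n = 3.24
  silicon nitride: E = 319.9, α = 3.26, σ_y = 747.0 → σ = 252 MPa, n = 2.96
The minimum is bronze at n = 0.413.

bronze, n = 0.413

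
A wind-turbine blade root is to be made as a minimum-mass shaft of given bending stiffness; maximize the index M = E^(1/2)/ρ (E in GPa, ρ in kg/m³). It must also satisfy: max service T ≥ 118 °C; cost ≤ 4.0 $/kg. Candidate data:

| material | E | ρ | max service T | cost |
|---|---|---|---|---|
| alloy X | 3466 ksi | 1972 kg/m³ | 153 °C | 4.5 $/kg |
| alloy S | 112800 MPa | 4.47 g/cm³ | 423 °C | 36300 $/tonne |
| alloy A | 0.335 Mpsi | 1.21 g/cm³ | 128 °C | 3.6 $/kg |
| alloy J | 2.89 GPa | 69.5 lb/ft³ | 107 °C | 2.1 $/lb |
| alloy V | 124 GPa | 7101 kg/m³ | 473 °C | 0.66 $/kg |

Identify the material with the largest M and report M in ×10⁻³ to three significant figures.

Screen on constraints: max service T ≥ 118 °C; cost ≤ 4.0 $/kg. Survivors: alloy A, alloy V.
After converting to SI:
  alloy A: E = 2.310 GPa, ρ = 1210 kg/m³
  alloy V: E = 124.0 GPa, ρ = 7101 kg/m³
  alloy V: M = 1.57×10⁻³
  alloy A: M = 1.26×10⁻³
Alloy V has the largest M.

alloy V, M = 1.57×10⁻³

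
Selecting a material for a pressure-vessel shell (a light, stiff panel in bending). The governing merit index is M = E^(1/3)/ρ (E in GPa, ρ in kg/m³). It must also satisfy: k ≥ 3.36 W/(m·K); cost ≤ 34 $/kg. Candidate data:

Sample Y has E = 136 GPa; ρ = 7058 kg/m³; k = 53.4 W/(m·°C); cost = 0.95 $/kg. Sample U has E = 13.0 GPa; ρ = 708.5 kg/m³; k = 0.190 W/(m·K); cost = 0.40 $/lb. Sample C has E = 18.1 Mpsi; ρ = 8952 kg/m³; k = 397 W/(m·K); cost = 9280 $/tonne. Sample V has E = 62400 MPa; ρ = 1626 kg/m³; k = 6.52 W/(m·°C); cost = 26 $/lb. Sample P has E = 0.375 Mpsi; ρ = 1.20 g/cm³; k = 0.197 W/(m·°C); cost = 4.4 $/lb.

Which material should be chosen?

sample Y

Screen on constraints: k ≥ 3.36 W/(m·K); cost ≤ 34 $/kg. Survivors: sample Y, sample C.
In SI units:
  sample Y: E = 136.0 GPa, ρ = 7058 kg/m³
  sample C: E = 124.8 GPa, ρ = 8952 kg/m³
  sample Y: M = 0.729×10⁻³
  sample C: M = 0.558×10⁻³
The maximum is for sample Y.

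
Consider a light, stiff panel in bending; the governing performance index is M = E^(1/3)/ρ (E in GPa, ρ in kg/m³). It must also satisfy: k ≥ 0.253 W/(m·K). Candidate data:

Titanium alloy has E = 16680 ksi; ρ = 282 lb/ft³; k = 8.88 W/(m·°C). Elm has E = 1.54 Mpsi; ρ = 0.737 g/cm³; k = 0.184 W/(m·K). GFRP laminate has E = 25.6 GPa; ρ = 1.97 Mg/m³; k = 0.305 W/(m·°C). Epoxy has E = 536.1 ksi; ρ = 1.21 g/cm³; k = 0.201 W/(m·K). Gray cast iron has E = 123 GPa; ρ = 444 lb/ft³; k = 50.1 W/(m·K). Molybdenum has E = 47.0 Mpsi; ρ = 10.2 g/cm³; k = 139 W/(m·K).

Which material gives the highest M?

Screen on constraints: k ≥ 0.253 W/(m·K). Survivors: titanium alloy, GFRP laminate, gray cast iron, molybdenum.
In SI units:
  titanium alloy: E = 115.0 GPa, ρ = 4517 kg/m³
  GFRP laminate: E = 25.60 GPa, ρ = 1970 kg/m³
  gray cast iron: E = 123.0 GPa, ρ = 7112 kg/m³
  molybdenum: E = 324.1 GPa, ρ = 10200 kg/m³
  GFRP laminate: M = 1.50×10⁻³
  titanium alloy: M = 1.08×10⁻³
  gray cast iron: M = 0.699×10⁻³
  molybdenum: M = 0.673×10⁻³
The maximum is for GFRP laminate.

GFRP laminate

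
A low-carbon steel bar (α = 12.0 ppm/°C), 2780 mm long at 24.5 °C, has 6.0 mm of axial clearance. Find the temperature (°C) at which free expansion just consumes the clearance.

α·L₀·ΔT = 6.0 mm ⇒ ΔT = 6.0 / (12.0×10⁻⁶ × 2780.0) = 179.9 K.
T = 24.5 + 179.9 = 204.4 °C.

204 °C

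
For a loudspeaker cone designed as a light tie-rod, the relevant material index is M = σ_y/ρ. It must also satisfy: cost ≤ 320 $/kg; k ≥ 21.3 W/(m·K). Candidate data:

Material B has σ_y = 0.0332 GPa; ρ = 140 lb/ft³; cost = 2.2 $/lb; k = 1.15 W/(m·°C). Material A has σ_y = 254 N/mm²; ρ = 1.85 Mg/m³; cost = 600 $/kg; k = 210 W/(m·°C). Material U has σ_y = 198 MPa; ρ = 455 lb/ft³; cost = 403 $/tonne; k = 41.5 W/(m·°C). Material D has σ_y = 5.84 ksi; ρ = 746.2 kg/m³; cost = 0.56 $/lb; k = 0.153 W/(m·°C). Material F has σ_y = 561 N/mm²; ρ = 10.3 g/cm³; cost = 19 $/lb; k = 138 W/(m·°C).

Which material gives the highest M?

Screen on constraints: cost ≤ 320 $/kg; k ≥ 21.3 W/(m·K). Survivors: material U, material F.
In SI units:
  material U: σ_y = 198.0 MPa, ρ = 7288 kg/m³
  material F: σ_y = 561.0 MPa, ρ = 10300 kg/m³
  material F: M = 54.5 kN·m/kg
  material U: M = 27.2 kN·m/kg
Material F has the largest M.

material F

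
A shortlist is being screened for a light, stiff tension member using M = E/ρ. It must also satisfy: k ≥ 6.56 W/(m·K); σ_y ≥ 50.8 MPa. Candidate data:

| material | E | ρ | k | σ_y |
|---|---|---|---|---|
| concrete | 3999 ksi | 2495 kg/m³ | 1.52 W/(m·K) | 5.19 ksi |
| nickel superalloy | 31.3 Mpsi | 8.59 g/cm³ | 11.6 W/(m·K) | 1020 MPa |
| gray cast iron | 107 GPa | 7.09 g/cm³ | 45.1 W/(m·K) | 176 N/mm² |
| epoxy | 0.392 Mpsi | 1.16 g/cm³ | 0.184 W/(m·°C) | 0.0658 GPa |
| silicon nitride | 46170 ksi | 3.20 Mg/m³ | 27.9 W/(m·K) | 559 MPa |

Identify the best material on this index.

silicon nitride

Screen on constraints: k ≥ 6.56 W/(m·K); σ_y ≥ 50.8 MPa. Survivors: nickel superalloy, gray cast iron, silicon nitride.
In SI units:
  nickel superalloy: E = 215.8 GPa, ρ = 8590 kg/m³
  gray cast iron: E = 107.0 GPa, ρ = 7090 kg/m³
  silicon nitride: E = 318.3 GPa, ρ = 3200 kg/m³
  silicon nitride: M = 99.5 MN·m/kg
  nickel superalloy: M = 25.1 MN·m/kg
  gray cast iron: M = 15.1 MN·m/kg
The maximum is for silicon nitride.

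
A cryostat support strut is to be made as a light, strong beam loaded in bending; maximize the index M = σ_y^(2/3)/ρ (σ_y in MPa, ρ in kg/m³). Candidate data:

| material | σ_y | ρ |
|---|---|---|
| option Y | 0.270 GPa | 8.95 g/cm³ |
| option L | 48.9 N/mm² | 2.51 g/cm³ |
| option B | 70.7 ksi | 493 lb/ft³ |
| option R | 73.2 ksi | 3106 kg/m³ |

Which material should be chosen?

option R

In SI units:
  option Y: σ_y = 270.0 MPa, ρ = 8950 kg/m³
  option L: σ_y = 48.90 MPa, ρ = 2510 kg/m³
  option B: σ_y = 487.5 MPa, ρ = 7897 kg/m³
  option R: σ_y = 504.7 MPa, ρ = 3106 kg/m³
  option R: M = 20.4×10⁻³
  option B: M = 7.84×10⁻³
  option L: M = 5.33×10⁻³
  option Y: M = 4.67×10⁻³
The maximum is for option R.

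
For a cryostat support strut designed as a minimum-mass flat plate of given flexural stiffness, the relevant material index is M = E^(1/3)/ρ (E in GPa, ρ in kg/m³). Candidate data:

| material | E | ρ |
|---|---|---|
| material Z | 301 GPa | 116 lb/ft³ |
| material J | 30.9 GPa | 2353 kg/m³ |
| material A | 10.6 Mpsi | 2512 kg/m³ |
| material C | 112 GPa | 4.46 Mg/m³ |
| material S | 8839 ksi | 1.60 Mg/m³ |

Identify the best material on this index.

material Z

Putting every candidate on a common basis:
  material Z: E = 301.0 GPa, ρ = 1858 kg/m³
  material J: E = 30.90 GPa, ρ = 2353 kg/m³
  material A: E = 73.08 GPa, ρ = 2512 kg/m³
  material C: E = 112.0 GPa, ρ = 4460 kg/m³
  material S: E = 60.94 GPa, ρ = 1600 kg/m³
  material Z: M = 3.61×10⁻³
  material S: M = 2.46×10⁻³
  material A: M = 1.66×10⁻³
  material J: M = 1.33×10⁻³
  material C: M = 1.08×10⁻³
Material Z has the largest M.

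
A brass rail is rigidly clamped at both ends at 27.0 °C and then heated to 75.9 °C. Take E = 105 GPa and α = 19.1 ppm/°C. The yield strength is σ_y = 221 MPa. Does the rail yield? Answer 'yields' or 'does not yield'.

ΔT = 48.90 K. Constrained thermal stress σ = E·α·ΔT = 105.0×10³ MPa × 19.1×10⁻⁶ × 48.90 = 98.1 MPa (compressive).
Compare to σ_y = 221 MPa: σ < σ_y, so it does not yield.

does not yield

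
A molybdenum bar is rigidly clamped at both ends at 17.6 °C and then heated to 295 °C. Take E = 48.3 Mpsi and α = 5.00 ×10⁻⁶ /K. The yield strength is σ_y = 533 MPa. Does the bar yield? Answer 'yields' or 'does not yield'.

E = 48.3 Mpsi = 333.0 GPa.
ΔT = 277.4 K. Constrained thermal stress σ = E·α·ΔT = 333.0×10³ MPa × 5.00×10⁻⁶ × 277.4 = 462 MPa (compressive).
Compare to σ_y = 533 MPa: σ < σ_y, so it does not yield.

does not yield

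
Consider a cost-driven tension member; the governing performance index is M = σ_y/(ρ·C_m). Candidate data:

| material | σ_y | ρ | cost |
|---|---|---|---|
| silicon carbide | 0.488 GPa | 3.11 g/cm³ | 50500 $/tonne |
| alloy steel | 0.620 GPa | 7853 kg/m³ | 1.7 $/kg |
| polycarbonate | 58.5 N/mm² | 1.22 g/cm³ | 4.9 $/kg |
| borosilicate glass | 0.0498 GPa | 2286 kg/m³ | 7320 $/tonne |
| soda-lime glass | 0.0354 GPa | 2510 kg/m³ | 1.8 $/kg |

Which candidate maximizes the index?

Normalizing units and computing the index:
  silicon carbide: σ_y = 488.0 MPa, ρ = 3110 kg/m³, cost = 50.50 $/kg
  alloy steel: σ_y = 620.0 MPa, ρ = 7853 kg/m³, cost = 1.700 $/kg
  polycarbonate: σ_y = 58.50 MPa, ρ = 1220 kg/m³, cost = 4.900 $/kg
  borosilicate glass: σ_y = 49.80 MPa, ρ = 2286 kg/m³, cost = 7.320 $/kg
  soda-lime glass: σ_y = 35.40 MPa, ρ = 2510 kg/m³, cost = 1.800 $/kg
  alloy steel: M = 46.4 kN·m per $
  polycarbonate: M = 9.79 kN·m per $
  soda-lime glass: M = 7.84 kN·m per $
  silicon carbide: M = 3.11 kN·m per $
  borosilicate glass: M = 2.98 kN·m per $
Alloy steel has the largest M.

alloy steel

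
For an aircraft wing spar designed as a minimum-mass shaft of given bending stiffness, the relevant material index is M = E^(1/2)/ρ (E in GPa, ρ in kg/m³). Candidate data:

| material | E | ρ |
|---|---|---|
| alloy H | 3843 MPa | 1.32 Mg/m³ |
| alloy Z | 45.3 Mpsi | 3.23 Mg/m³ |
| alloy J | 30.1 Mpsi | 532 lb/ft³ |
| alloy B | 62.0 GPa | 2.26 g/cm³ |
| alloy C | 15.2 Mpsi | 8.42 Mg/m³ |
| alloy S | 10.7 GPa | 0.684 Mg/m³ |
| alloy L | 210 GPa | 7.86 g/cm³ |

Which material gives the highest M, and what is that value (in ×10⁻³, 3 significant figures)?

Putting every candidate on a common basis:
  alloy H: E = 3.843 GPa, ρ = 1320 kg/m³
  alloy Z: E = 312.3 GPa, ρ = 3230 kg/m³
  alloy J: E = 207.5 GPa, ρ = 8522 kg/m³
  alloy B: E = 62.00 GPa, ρ = 2260 kg/m³
  alloy C: E = 104.8 GPa, ρ = 8420 kg/m³
  alloy S: E = 10.70 GPa, ρ = 684.0 kg/m³
  alloy L: E = 210.0 GPa, ρ = 7860 kg/m³
  alloy Z: M = 5.47×10⁻³
  alloy S: M = 4.78×10⁻³
  alloy B: M = 3.48×10⁻³
  alloy L: M = 1.84×10⁻³
  alloy J: M = 1.69×10⁻³
  alloy H: M = 1.49×10⁻³
  alloy C: M = 1.22×10⁻³
Highest index: alloy Z.

alloy Z, M = 5.47×10⁻³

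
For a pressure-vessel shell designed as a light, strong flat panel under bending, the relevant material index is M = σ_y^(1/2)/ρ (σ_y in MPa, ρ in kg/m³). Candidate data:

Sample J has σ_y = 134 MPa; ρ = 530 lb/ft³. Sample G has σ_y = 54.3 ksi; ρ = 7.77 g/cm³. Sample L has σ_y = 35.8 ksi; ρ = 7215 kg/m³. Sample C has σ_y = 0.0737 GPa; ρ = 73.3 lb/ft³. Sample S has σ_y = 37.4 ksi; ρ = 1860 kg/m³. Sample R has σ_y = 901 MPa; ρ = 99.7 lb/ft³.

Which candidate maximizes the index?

sample R

Normalizing units and computing the index:
  sample J: σ_y = 134.0 MPa, ρ = 8490 kg/m³
  sample G: σ_y = 374.4 MPa, ρ = 7770 kg/m³
  sample L: σ_y = 246.8 MPa, ρ = 7215 kg/m³
  sample C: σ_y = 73.70 MPa, ρ = 1174 kg/m³
  sample S: σ_y = 257.9 MPa, ρ = 1860 kg/m³
  sample R: σ_y = 901.0 MPa, ρ = 1597 kg/m³
  sample R: M = 18.8×10⁻³
  sample S: M = 8.63×10⁻³
  sample C: M = 7.31×10⁻³
  sample G: M = 2.49×10⁻³
  sample L: M = 2.18×10⁻³
  sample J: M = 1.36×10⁻³
Sample R has the largest M.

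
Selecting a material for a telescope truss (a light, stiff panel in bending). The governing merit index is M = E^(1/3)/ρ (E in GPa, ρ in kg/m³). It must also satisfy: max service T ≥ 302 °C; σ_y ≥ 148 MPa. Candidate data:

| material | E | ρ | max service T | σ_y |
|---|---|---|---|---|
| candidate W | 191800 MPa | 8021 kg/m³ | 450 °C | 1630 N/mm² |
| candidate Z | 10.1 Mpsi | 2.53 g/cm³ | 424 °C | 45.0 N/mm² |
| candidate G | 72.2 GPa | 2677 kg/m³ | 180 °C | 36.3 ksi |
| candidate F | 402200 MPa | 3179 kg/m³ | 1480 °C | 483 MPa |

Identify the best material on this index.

Screen on constraints: max service T ≥ 302 °C; σ_y ≥ 148 MPa. Survivors: candidate W, candidate F.
Putting every candidate on a common basis:
  candidate W: E = 191.8 GPa, ρ = 8021 kg/m³
  candidate F: E = 402.2 GPa, ρ = 3179 kg/m³
  candidate F: M = 2.32×10⁻³
  candidate W: M = 0.719×10⁻³
Candidate F has the largest M.

candidate F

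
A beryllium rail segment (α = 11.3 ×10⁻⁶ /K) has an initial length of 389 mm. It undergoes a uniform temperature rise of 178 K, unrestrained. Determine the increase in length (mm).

ΔL = α·L₀·ΔT = 11.3×10⁻⁶ × 389 mm × 178.0 K = 0.782 mm.

0.782 mm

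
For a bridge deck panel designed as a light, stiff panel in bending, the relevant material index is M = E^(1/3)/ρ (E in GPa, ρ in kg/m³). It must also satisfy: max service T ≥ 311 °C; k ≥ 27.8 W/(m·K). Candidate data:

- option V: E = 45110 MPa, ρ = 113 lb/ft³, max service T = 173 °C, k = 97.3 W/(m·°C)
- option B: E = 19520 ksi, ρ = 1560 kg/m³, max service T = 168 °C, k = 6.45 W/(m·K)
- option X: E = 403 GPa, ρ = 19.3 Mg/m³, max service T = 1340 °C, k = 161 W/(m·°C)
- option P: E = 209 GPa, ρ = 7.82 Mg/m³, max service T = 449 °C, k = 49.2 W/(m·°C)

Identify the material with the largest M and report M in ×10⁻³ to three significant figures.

Screen on constraints: max service T ≥ 311 °C; k ≥ 27.8 W/(m·K). Survivors: option X, option P.
Convert each candidate to consistent units, then evaluate M:
  option X: E = 403.0 GPa, ρ = 19300 kg/m³
  option P: E = 209.0 GPa, ρ = 7820 kg/m³
  option P: M = 0.759×10⁻³
  option X: M = 0.383×10⁻³
Highest index: option P.

option P, M = 0.759×10⁻³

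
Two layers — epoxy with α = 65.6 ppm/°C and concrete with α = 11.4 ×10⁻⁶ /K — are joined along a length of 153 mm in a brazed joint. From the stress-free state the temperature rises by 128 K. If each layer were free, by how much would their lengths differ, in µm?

1060 µm

Δα = |65.6 − 11.4|×10⁻⁶/K = 54.2×10⁻⁶/K.
ΔL_mismatch = Δα·L·ΔT = 54.2×10⁻⁶ × 153.0 mm × 128.0 K = 1060 µm.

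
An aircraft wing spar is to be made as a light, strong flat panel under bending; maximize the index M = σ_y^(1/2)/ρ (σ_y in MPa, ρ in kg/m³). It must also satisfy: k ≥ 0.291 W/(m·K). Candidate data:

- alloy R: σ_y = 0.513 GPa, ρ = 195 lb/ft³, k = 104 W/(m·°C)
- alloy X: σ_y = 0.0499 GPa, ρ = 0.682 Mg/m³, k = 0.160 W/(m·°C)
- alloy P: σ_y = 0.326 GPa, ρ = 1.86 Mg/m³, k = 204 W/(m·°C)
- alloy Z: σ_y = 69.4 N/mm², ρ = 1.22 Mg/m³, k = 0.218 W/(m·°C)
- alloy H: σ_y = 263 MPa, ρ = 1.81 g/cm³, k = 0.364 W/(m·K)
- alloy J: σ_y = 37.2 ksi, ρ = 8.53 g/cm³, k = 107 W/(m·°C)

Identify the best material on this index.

Screen on constraints: k ≥ 0.291 W/(m·K). Survivors: alloy R, alloy P, alloy H, alloy J.
Putting every candidate on a common basis:
  alloy R: σ_y = 513.0 MPa, ρ = 3124 kg/m³
  alloy P: σ_y = 326.0 MPa, ρ = 1860 kg/m³
  alloy H: σ_y = 263.0 MPa, ρ = 1810 kg/m³
  alloy J: σ_y = 256.5 MPa, ρ = 8530 kg/m³
  alloy P: M = 9.71×10⁻³
  alloy H: M = 8.96×10⁻³
  alloy R: M = 7.25×10⁻³
  alloy J: M = 1.88×10⁻³
Alloy P has the largest M.

alloy P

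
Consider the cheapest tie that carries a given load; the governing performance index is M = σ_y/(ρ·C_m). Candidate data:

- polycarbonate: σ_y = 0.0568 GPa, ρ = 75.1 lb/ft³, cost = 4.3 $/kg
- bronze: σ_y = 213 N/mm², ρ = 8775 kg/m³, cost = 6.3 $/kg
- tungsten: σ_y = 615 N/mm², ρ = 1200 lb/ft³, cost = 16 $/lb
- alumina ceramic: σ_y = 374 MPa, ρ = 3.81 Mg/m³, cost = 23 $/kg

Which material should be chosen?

polycarbonate

After converting to SI:
  polycarbonate: σ_y = 56.80 MPa, ρ = 1203 kg/m³, cost = 4.300 $/kg
  bronze: σ_y = 213.0 MPa, ρ = 8775 kg/m³, cost = 6.300 $/kg
  tungsten: σ_y = 615.0 MPa, ρ = 19220 kg/m³, cost = 35.27 $/kg
  alumina ceramic: σ_y = 374.0 MPa, ρ = 3810 kg/m³, cost = 23.00 $/kg
  polycarbonate: M = 11.0 kN·m per $
  alumina ceramic: M = 4.27 kN·m per $
  bronze: M = 3.85 kN·m per $
  tungsten: M = 0.907 kN·m per $
The maximum is for polycarbonate.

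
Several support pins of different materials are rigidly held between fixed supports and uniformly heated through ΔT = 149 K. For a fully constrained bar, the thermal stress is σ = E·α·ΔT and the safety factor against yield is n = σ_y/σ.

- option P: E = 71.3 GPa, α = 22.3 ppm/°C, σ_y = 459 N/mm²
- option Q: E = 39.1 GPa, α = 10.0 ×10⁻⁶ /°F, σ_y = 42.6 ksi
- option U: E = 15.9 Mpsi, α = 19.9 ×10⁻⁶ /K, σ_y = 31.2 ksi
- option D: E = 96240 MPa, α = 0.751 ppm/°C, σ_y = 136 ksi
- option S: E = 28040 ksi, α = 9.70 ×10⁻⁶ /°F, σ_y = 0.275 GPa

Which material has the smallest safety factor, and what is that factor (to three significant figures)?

option S, n = 0.547

With everything in SI (GPa, ×10⁻⁶/K, MPa):
  option P: E = 71.30, α = 22.3, σ_y = 459.0 → σ = 237 MPa, n = 1.94
  option Q: E = 39.10, α = 18.0, σ_y = 293.7 → σ = 105 MPa, n = 2.80
  option U: E = 109.6, α = 19.9, σ_y = 215.1 → σ = 325 MPa, n = 0.662
  option D: E = 96.24, α = 0.751, σ_y = 937.7 → σ = 10.8 MPa, n = 87.1
  option S: E = 193.3, α = 17.5, σ_y = 275.0 → σ = 503 MPa, n = 0.547
The minimum is option S at n = 0.547.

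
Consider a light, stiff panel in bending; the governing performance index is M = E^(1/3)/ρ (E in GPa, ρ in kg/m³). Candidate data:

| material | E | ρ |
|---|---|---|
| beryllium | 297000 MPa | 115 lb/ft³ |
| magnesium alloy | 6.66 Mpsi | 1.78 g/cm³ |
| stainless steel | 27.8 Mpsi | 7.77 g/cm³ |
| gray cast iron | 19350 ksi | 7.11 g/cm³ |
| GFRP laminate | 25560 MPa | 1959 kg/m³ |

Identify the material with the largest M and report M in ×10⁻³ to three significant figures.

beryllium, M = 3.62×10⁻³

Putting every candidate on a common basis:
  beryllium: E = 297.0 GPa, ρ = 1842 kg/m³
  magnesium alloy: E = 45.92 GPa, ρ = 1780 kg/m³
  stainless steel: E = 191.7 GPa, ρ = 7770 kg/m³
  gray cast iron: E = 133.4 GPa, ρ = 7110 kg/m³
  GFRP laminate: E = 25.56 GPa, ρ = 1959 kg/m³
  beryllium: M = 3.62×10⁻³
  magnesium alloy: M = 2.01×10⁻³
  GFRP laminate: M = 1.50×10⁻³
  stainless steel: M = 0.742×10⁻³
  gray cast iron: M = 0.719×10⁻³
The maximum is for beryllium.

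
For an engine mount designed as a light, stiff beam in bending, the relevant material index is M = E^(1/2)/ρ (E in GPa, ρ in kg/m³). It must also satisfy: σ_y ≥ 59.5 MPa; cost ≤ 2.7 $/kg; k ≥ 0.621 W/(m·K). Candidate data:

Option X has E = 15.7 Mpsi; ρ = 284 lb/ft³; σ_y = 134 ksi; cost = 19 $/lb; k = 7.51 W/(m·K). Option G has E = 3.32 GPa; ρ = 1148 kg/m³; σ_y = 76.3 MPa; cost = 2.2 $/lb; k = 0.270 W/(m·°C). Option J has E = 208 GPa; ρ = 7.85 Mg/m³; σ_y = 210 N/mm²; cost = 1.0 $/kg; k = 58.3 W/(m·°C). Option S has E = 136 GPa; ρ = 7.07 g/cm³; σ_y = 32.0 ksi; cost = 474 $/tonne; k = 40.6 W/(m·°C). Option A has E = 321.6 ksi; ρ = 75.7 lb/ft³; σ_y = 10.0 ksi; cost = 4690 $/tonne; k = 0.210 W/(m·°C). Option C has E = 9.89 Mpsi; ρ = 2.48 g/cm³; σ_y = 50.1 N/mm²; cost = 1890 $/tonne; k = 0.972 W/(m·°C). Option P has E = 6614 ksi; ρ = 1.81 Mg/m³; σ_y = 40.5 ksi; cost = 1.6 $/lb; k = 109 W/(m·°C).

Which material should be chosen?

option J

Screen on constraints: σ_y ≥ 59.5 MPa; cost ≤ 2.7 $/kg; k ≥ 0.621 W/(m·K). Survivors: option J, option S.
In SI units:
  option J: E = 208.0 GPa, ρ = 7850 kg/m³
  option S: E = 136.0 GPa, ρ = 7070 kg/m³
  option J: M = 1.84×10⁻³
  option S: M = 1.65×10⁻³
Option J has the largest M.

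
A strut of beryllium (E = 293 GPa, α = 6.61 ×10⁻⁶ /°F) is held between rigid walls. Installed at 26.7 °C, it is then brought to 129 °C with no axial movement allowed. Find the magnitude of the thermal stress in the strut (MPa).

α = 6.61×10⁻⁶/°F × 9/5 = 11.9×10⁻⁶/K.
ΔT = 102.3 K. Constrained thermal stress σ = E·α·ΔT = 293.0×10³ MPa × 11.9×10⁻⁶ × 102.3 = 357 MPa (compressive).

357 MPa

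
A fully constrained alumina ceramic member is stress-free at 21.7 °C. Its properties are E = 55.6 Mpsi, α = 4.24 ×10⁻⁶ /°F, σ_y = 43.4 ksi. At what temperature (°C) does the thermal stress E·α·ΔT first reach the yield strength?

124 °C

E = 55.6 Mpsi = 383.3 GPa.
α = 4.24×10⁻⁶/°F × 9/5 = 7.63×10⁻⁶/K.
σ_y = 43.4 ksi = 299.2 MPa.
E·α·ΔT = 299.2 MPa ⇒ ΔT = 299.2 / (383.3×10³ × 7.63×10⁻⁶) = 102.3 K.
T = 21.7 + 102.3 = 124.0 °C.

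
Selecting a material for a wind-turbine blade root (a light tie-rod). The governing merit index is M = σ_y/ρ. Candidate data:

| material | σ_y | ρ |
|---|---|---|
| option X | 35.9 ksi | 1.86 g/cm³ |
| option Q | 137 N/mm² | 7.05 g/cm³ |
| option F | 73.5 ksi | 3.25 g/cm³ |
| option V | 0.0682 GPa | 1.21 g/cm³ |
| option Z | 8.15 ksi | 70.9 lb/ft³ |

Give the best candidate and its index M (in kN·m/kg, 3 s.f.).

Convert each candidate to consistent units, then evaluate M:
  option X: σ_y = 247.5 MPa, ρ = 1860 kg/m³
  option Q: σ_y = 137.0 MPa, ρ = 7050 kg/m³
  option F: σ_y = 506.8 MPa, ρ = 3250 kg/m³
  option V: σ_y = 68.20 MPa, ρ = 1210 kg/m³
  option Z: σ_y = 56.19 MPa, ρ = 1136 kg/m³
  option F: M = 156 kN·m/kg
  option X: M = 133 kN·m/kg
  option V: M = 56.4 kN·m/kg
  option Z: M = 49.5 kN·m/kg
  option Q: M = 19.4 kN·m/kg
The maximum is for option F.

option F, M = 156 kN·m/kg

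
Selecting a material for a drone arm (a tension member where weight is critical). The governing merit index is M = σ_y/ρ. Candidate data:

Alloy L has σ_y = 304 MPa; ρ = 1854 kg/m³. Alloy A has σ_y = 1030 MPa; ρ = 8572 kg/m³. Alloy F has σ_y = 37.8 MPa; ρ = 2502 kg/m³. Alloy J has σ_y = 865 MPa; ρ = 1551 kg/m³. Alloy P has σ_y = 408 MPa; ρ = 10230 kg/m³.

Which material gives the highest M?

alloy J

Per-candidate index values:
  alloy J: M = 558 kN·m/kg
  alloy L: M = 164 kN·m/kg
  alloy A: M = 120 kN·m/kg
  alloy P: M = 39.9 kN·m/kg
  alloy F: M = 15.1 kN·m/kg
The maximum is for alloy J.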